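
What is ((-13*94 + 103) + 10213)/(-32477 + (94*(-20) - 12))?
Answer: -9094/34369 ≈ -0.26460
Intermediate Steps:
((-13*94 + 103) + 10213)/(-32477 + (94*(-20) - 12)) = ((-1222 + 103) + 10213)/(-32477 + (-1880 - 12)) = (-1119 + 10213)/(-32477 - 1892) = 9094/(-34369) = 9094*(-1/34369) = -9094/34369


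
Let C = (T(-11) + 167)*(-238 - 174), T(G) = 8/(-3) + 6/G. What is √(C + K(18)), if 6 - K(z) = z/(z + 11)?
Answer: 4*I*√3862319934/957 ≈ 259.76*I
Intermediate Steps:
T(G) = -8/3 + 6/G (T(G) = 8*(-⅓) + 6/G = -8/3 + 6/G)
C = -2226860/33 (C = ((-8/3 + 6/(-11)) + 167)*(-238 - 174) = ((-8/3 + 6*(-1/11)) + 167)*(-412) = ((-8/3 - 6/11) + 167)*(-412) = (-106/33 + 167)*(-412) = (5405/33)*(-412) = -2226860/33 ≈ -67481.)
K(z) = 6 - z/(11 + z) (K(z) = 6 - z/(z + 11) = 6 - z/(11 + z))
√(C + K(18)) = √(-2226860/33 + (66 + 5*18)/(11 + 18)) = √(-2226860/33 + (66 + 90)/29) = √(-2226860/33 + (1/29)*156) = √(-2226860/33 + 156/29) = √(-64573792/957) = 4*I*√3862319934/957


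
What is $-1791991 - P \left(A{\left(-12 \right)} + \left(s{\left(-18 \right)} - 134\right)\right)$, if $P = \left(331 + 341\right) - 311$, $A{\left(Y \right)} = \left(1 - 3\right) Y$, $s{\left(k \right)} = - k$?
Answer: $-1758779$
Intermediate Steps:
$A{\left(Y \right)} = - 2 Y$
$P = 361$ ($P = 672 - 311 = 361$)
$-1791991 - P \left(A{\left(-12 \right)} + \left(s{\left(-18 \right)} - 134\right)\right) = -1791991 - 361 \left(\left(-2\right) \left(-12\right) - 116\right) = -1791991 - 361 \left(24 + \left(18 - 134\right)\right) = -1791991 - 361 \left(24 - 116\right) = -1791991 - 361 \left(-92\right) = -1791991 - -33212 = -1791991 + 33212 = -1758779$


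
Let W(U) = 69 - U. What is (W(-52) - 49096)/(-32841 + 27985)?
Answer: 48975/4856 ≈ 10.085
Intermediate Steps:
(W(-52) - 49096)/(-32841 + 27985) = ((69 - 1*(-52)) - 49096)/(-32841 + 27985) = ((69 + 52) - 49096)/(-4856) = (121 - 49096)*(-1/4856) = -48975*(-1/4856) = 48975/4856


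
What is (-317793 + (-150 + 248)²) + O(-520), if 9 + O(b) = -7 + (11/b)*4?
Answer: -40066661/130 ≈ -3.0821e+5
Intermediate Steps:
O(b) = -16 + 44/b (O(b) = -9 + (-7 + (11/b)*4) = -9 + (-7 + 44/b) = -16 + 44/b)
(-317793 + (-150 + 248)²) + O(-520) = (-317793 + (-150 + 248)²) + (-16 + 44/(-520)) = (-317793 + 98²) + (-16 + 44*(-1/520)) = (-317793 + 9604) + (-16 - 11/130) = -308189 - 2091/130 = -40066661/130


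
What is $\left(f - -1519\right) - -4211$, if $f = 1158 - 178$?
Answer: $6710$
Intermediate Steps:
$f = 980$
$\left(f - -1519\right) - -4211 = \left(980 - -1519\right) - -4211 = \left(980 + 1519\right) + 4211 = 2499 + 4211 = 6710$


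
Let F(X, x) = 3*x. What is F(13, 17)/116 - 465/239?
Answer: -41751/27724 ≈ -1.5060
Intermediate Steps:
F(13, 17)/116 - 465/239 = (3*17)/116 - 465/239 = 51*(1/116) - 465*1/239 = 51/116 - 465/239 = -41751/27724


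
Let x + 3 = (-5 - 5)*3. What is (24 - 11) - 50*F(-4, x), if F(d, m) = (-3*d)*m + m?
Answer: 21463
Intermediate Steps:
x = -33 (x = -3 + (-5 - 5)*3 = -3 - 10*3 = -3 - 30 = -33)
F(d, m) = m - 3*d*m (F(d, m) = -3*d*m + m = m - 3*d*m)
(24 - 11) - 50*F(-4, x) = (24 - 11) - (-1650)*(1 - 3*(-4)) = 13 - (-1650)*(1 + 12) = 13 - (-1650)*13 = 13 - 50*(-429) = 13 + 21450 = 21463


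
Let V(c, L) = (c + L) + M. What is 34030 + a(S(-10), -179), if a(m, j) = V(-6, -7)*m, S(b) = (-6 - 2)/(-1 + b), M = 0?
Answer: 374226/11 ≈ 34021.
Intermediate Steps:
V(c, L) = L + c (V(c, L) = (c + L) + 0 = (L + c) + 0 = L + c)
S(b) = -8/(-1 + b)
a(m, j) = -13*m (a(m, j) = (-7 - 6)*m = -13*m)
34030 + a(S(-10), -179) = 34030 - (-104)/(-1 - 10) = 34030 - (-104)/(-11) = 34030 - (-104)*(-1)/11 = 34030 - 13*8/11 = 34030 - 104/11 = 374226/11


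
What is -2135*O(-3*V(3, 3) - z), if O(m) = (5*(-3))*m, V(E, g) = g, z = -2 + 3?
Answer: -320250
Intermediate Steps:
z = 1
O(m) = -15*m
-2135*O(-3*V(3, 3) - z) = -(-32025)*(-3*3 - 1*1) = -(-32025)*(-9 - 1) = -(-32025)*(-10) = -2135*150 = -320250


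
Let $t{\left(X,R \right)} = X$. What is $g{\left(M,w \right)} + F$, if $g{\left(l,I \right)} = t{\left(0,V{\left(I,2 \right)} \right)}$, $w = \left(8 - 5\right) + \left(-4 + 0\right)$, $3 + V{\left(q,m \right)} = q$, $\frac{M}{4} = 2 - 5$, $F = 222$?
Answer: $222$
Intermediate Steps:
$M = -12$ ($M = 4 \left(2 - 5\right) = 4 \left(-3\right) = -12$)
$V{\left(q,m \right)} = -3 + q$
$w = -1$ ($w = 3 - 4 = -1$)
$g{\left(l,I \right)} = 0$
$g{\left(M,w \right)} + F = 0 + 222 = 222$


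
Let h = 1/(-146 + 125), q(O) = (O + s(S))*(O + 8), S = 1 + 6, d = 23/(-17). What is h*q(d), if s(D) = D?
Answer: -3616/2023 ≈ -1.7874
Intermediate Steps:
d = -23/17 (d = 23*(-1/17) = -23/17 ≈ -1.3529)
S = 7
q(O) = (7 + O)*(8 + O) (q(O) = (O + 7)*(O + 8) = (7 + O)*(8 + O))
h = -1/21 (h = 1/(-21) = -1/21 ≈ -0.047619)
h*q(d) = -(56 + (-23/17)**2 + 15*(-23/17))/21 = -(56 + 529/289 - 345/17)/21 = -1/21*10848/289 = -3616/2023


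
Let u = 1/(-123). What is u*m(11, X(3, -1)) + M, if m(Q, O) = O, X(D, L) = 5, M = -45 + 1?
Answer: -5417/123 ≈ -44.041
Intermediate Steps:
M = -44
u = -1/123 ≈ -0.0081301
u*m(11, X(3, -1)) + M = -1/123*5 - 44 = -5/123 - 44 = -5417/123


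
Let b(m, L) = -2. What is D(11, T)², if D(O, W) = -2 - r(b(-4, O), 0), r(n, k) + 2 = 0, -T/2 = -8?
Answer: 0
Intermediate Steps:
T = 16 (T = -2*(-8) = 16)
r(n, k) = -2 (r(n, k) = -2 + 0 = -2)
D(O, W) = 0 (D(O, W) = -2 - 1*(-2) = -2 + 2 = 0)
D(11, T)² = 0² = 0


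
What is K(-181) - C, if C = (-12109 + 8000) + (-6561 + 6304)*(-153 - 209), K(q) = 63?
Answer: -88862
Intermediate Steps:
C = 88925 (C = -4109 - 257*(-362) = -4109 + 93034 = 88925)
K(-181) - C = 63 - 1*88925 = 63 - 88925 = -88862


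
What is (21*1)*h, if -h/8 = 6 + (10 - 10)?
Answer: -1008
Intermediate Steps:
h = -48 (h = -8*(6 + (10 - 10)) = -8*(6 + 0) = -8*6 = -48)
(21*1)*h = (21*1)*(-48) = 21*(-48) = -1008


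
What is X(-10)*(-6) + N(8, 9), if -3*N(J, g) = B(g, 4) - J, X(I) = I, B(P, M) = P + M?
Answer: 175/3 ≈ 58.333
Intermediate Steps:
B(P, M) = M + P
N(J, g) = -4/3 - g/3 + J/3 (N(J, g) = -((4 + g) - J)/3 = -(4 + g - J)/3 = -4/3 - g/3 + J/3)
X(-10)*(-6) + N(8, 9) = -10*(-6) + (-4/3 - ⅓*9 + (⅓)*8) = 60 + (-4/3 - 3 + 8/3) = 60 - 5/3 = 175/3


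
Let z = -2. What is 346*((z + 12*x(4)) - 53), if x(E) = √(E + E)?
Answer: -19030 + 8304*√2 ≈ -7286.4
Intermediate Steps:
x(E) = √2*√E (x(E) = √(2*E) = √2*√E)
346*((z + 12*x(4)) - 53) = 346*((-2 + 12*(√2*√4)) - 53) = 346*((-2 + 12*(√2*2)) - 53) = 346*((-2 + 12*(2*√2)) - 53) = 346*((-2 + 24*√2) - 53) = 346*(-55 + 24*√2) = -19030 + 8304*√2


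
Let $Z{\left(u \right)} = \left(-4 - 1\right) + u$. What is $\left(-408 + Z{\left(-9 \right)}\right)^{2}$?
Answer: $178084$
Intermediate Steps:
$Z{\left(u \right)} = -5 + u$
$\left(-408 + Z{\left(-9 \right)}\right)^{2} = \left(-408 - 14\right)^{2} = \left(-422\right)^{2} = 178084$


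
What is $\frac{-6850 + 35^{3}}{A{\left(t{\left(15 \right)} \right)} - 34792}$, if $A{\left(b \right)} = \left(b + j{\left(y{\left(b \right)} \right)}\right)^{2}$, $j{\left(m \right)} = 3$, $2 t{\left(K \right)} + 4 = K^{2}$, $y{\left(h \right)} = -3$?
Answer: $- \frac{1100}{669} \approx -1.6442$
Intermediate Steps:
$t{\left(K \right)} = -2 + \frac{K^{2}}{2}$
$A{\left(b \right)} = \left(3 + b\right)^{2}$ ($A{\left(b \right)} = \left(b + 3\right)^{2} = \left(3 + b\right)^{2}$)
$\frac{-6850 + 35^{3}}{A{\left(t{\left(15 \right)} \right)} - 34792} = \frac{-6850 + 35^{3}}{\left(3 - \left(2 - \frac{15^{2}}{2}\right)\right)^{2} - 34792} = \frac{-6850 + 42875}{\left(3 + \left(-2 + \frac{1}{2} \cdot 225\right)\right)^{2} - 34792} = \frac{36025}{\left(3 + \left(-2 + \frac{225}{2}\right)\right)^{2} - 34792} = \frac{36025}{\left(3 + \frac{221}{2}\right)^{2} - 34792} = \frac{36025}{\left(\frac{227}{2}\right)^{2} - 34792} = \frac{36025}{\frac{51529}{4} - 34792} = \frac{36025}{- \frac{87639}{4}} = 36025 \left(- \frac{4}{87639}\right) = - \frac{1100}{669}$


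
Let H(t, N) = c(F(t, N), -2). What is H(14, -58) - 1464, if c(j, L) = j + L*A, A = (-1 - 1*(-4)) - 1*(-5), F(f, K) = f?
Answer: -1466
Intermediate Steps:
A = 8 (A = (-1 + 4) + 5 = 3 + 5 = 8)
c(j, L) = j + 8*L (c(j, L) = j + L*8 = j + 8*L)
H(t, N) = -16 + t (H(t, N) = t + 8*(-2) = t - 16 = -16 + t)
H(14, -58) - 1464 = (-16 + 14) - 1464 = -2 - 1464 = -1466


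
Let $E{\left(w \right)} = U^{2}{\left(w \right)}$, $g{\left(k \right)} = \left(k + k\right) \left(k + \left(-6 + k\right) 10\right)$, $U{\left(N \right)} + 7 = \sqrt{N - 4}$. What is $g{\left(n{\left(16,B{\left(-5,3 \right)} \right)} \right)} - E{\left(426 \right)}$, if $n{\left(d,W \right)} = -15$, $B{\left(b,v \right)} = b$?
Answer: $6279 + 14 \sqrt{422} \approx 6566.6$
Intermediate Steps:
$U{\left(N \right)} = -7 + \sqrt{-4 + N}$ ($U{\left(N \right)} = -7 + \sqrt{N - 4} = -7 + \sqrt{-4 + N}$)
$g{\left(k \right)} = 2 k \left(-60 + 11 k\right)$ ($g{\left(k \right)} = 2 k \left(k + \left(-60 + 10 k\right)\right) = 2 k \left(-60 + 11 k\right)$)
$E{\left(w \right)} = \left(-7 + \sqrt{-4 + w}\right)^{2}$
$g{\left(n{\left(16,B{\left(-5,3 \right)} \right)} \right)} - E{\left(426 \right)} = 2 \left(-15\right) \left(-60 + 11 \left(-15\right)\right) - \left(-7 + \sqrt{-4 + 426}\right)^{2} = 2 \left(-15\right) \left(-60 - 165\right) - \left(-7 + \sqrt{422}\right)^{2} = 2 \left(-15\right) \left(-225\right) - \left(-7 + \sqrt{422}\right)^{2} = 6750 - \left(-7 + \sqrt{422}\right)^{2}$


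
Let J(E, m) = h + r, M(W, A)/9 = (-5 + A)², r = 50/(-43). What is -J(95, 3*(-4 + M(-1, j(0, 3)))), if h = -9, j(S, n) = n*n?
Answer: 437/43 ≈ 10.163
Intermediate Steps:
j(S, n) = n²
r = -50/43 (r = 50*(-1/43) = -50/43 ≈ -1.1628)
M(W, A) = 9*(-5 + A)²
J(E, m) = -437/43 (J(E, m) = -9 - 50/43 = -437/43)
-J(95, 3*(-4 + M(-1, j(0, 3)))) = -1*(-437/43) = 437/43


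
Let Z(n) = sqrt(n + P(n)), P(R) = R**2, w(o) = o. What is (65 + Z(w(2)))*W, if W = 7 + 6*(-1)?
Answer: 65 + sqrt(6) ≈ 67.449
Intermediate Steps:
W = 1 (W = 7 - 6 = 1)
Z(n) = sqrt(n + n**2)
(65 + Z(w(2)))*W = (65 + sqrt(2*(1 + 2)))*1 = (65 + sqrt(2*3))*1 = (65 + sqrt(6))*1 = 65 + sqrt(6)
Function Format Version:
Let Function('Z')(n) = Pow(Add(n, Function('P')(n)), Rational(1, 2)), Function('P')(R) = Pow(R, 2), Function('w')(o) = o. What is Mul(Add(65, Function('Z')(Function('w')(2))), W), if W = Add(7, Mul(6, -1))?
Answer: Add(65, Pow(6, Rational(1, 2))) ≈ 67.449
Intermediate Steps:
W = 1 (W = Add(7, -6) = 1)
Function('Z')(n) = Pow(Add(n, Pow(n, 2)), Rational(1, 2))
Mul(Add(65, Function('Z')(Function('w')(2))), W) = Mul(Add(65, Pow(Mul(2, Add(1, 2)), Rational(1, 2))), 1) = Mul(Add(65, Pow(Mul(2, 3), Rational(1, 2))), 1) = Mul(Add(65, Pow(6, Rational(1, 2))), 1) = Add(65, Pow(6, Rational(1, 2)))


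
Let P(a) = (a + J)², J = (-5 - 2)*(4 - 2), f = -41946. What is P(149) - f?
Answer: 60171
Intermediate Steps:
J = -14 (J = -7*2 = -14)
P(a) = (-14 + a)² (P(a) = (a - 14)² = (-14 + a)²)
P(149) - f = (-14 + 149)² - 1*(-41946) = 135² + 41946 = 18225 + 41946 = 60171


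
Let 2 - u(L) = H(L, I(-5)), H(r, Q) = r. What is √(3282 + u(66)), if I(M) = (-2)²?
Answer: √3218 ≈ 56.727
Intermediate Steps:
I(M) = 4
u(L) = 2 - L
√(3282 + u(66)) = √(3282 + (2 - 1*66)) = √(3282 + (2 - 66)) = √(3282 - 64) = √3218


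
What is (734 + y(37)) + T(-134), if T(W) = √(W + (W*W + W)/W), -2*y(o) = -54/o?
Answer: 27185/37 + I*√267 ≈ 734.73 + 16.34*I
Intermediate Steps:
y(o) = 27/o (y(o) = -(-27)/o = 27/o)
T(W) = √(W + (W + W²)/W) (T(W) = √(W + (W² + W)/W) = √(W + (W + W²)/W))
(734 + y(37)) + T(-134) = (734 + 27/37) + √(1 + 2*(-134)) = (734 + 27*(1/37)) + √(1 - 268) = (734 + 27/37) + √(-267) = 27185/37 + I*√267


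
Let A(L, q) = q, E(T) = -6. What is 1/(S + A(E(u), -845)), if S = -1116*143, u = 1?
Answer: -1/160433 ≈ -6.2331e-6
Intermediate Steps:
S = -159588
1/(S + A(E(u), -845)) = 1/(-159588 - 845) = 1/(-160433) = -1/160433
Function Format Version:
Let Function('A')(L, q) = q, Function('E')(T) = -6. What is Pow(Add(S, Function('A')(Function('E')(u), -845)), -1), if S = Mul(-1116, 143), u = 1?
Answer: Rational(-1, 160433) ≈ -6.2331e-6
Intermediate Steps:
S = -159588
Pow(Add(S, Function('A')(Function('E')(u), -845)), -1) = Pow(Add(-159588, -845), -1) = Pow(-160433, -1) = Rational(-1, 160433)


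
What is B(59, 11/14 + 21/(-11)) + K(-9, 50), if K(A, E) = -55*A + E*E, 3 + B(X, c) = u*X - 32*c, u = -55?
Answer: -16713/77 ≈ -217.05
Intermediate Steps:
B(X, c) = -3 - 55*X - 32*c (B(X, c) = -3 + (-55*X - 32*c) = -3 - 55*X - 32*c)
K(A, E) = E**2 - 55*A (K(A, E) = -55*A + E**2 = E**2 - 55*A)
B(59, 11/14 + 21/(-11)) + K(-9, 50) = (-3 - 55*59 - 32*(11/14 + 21/(-11))) + (50**2 - 55*(-9)) = (-3 - 3245 - 32*(11*(1/14) + 21*(-1/11))) + (2500 + 495) = (-3 - 3245 - 32*(11/14 - 21/11)) + 2995 = (-3 - 3245 - 32*(-173/154)) + 2995 = (-3 - 3245 + 2768/77) + 2995 = -247328/77 + 2995 = -16713/77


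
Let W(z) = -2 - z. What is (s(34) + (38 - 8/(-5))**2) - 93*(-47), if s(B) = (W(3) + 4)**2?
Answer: 148504/25 ≈ 5940.2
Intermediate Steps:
s(B) = 1 (s(B) = ((-2 - 1*3) + 4)**2 = ((-2 - 3) + 4)**2 = (-5 + 4)**2 = (-1)**2 = 1)
(s(34) + (38 - 8/(-5))**2) - 93*(-47) = (1 + (38 - 8/(-5))**2) - 93*(-47) = (1 + (38 - 8*(-1/5))**2) + 4371 = (1 + (38 + 8/5)**2) + 4371 = (1 + (198/5)**2) + 4371 = (1 + 39204/25) + 4371 = 39229/25 + 4371 = 148504/25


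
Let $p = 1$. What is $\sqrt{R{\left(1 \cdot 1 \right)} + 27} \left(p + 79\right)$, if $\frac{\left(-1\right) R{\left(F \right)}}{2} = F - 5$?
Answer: $80 \sqrt{35} \approx 473.29$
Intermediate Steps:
$R{\left(F \right)} = 10 - 2 F$ ($R{\left(F \right)} = - 2 \left(F - 5\right) = - 2 \left(-5 + F\right) = 10 - 2 F$)
$\sqrt{R{\left(1 \cdot 1 \right)} + 27} \left(p + 79\right) = \sqrt{\left(10 - 2 \cdot 1 \cdot 1\right) + 27} \left(1 + 79\right) = \sqrt{\left(10 - 2\right) + 27} \cdot 80 = \sqrt{8 + 27} \cdot 80 = \sqrt{35} \cdot 80 = 80 \sqrt{35}$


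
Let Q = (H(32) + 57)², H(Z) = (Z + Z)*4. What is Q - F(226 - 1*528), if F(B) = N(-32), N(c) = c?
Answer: 98001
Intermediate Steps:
F(B) = -32
H(Z) = 8*Z (H(Z) = (2*Z)*4 = 8*Z)
Q = 97969 (Q = (8*32 + 57)² = (256 + 57)² = 313² = 97969)
Q - F(226 - 1*528) = 97969 - 1*(-32) = 97969 + 32 = 98001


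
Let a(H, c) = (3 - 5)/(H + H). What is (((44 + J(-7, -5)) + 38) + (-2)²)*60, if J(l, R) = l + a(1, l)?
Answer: 4680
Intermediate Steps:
a(H, c) = -1/H (a(H, c) = -2*1/(2*H) = -1/H)
J(l, R) = -1 + l (J(l, R) = l - 1/1 = l - 1*1 = l - 1 = -1 + l)
(((44 + J(-7, -5)) + 38) + (-2)²)*60 = (((44 + (-1 - 7)) + 38) + (-2)²)*60 = (((44 - 8) + 38) + 4)*60 = ((36 + 38) + 4)*60 = (74 + 4)*60 = 78*60 = 4680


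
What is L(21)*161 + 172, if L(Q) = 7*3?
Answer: 3553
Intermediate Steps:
L(Q) = 21
L(21)*161 + 172 = 21*161 + 172 = 3381 + 172 = 3553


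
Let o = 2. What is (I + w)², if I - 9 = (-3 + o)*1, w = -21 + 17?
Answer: 16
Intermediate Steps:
w = -4
I = 8 (I = 9 + (-3 + 2)*1 = 9 - 1*1 = 9 - 1 = 8)
(I + w)² = (8 - 4)² = 4² = 16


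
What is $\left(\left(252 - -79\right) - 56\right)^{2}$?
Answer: $75625$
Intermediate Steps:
$\left(\left(252 - -79\right) - 56\right)^{2} = \left(\left(252 + 79\right) - 56\right)^{2} = \left(331 - 56\right)^{2} = 275^{2} = 75625$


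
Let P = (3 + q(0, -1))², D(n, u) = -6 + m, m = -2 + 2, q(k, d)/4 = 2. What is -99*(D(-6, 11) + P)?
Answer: -11385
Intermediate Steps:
q(k, d) = 8 (q(k, d) = 4*2 = 8)
m = 0
D(n, u) = -6 (D(n, u) = -6 + 0 = -6)
P = 121 (P = (3 + 8)² = 11² = 121)
-99*(D(-6, 11) + P) = -99*(-6 + 121) = -99*115 = -11385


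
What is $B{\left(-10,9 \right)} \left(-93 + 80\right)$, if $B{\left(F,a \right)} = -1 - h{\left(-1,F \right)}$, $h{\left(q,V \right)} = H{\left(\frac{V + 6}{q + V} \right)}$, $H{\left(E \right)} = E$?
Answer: $\frac{195}{11} \approx 17.727$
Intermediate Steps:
$h{\left(q,V \right)} = \frac{6 + V}{V + q}$ ($h{\left(q,V \right)} = \frac{V + 6}{q + V} = \frac{6 + V}{V + q}$)
$B{\left(F,a \right)} = -1 - \frac{6 + F}{-1 + F}$ ($B{\left(F,a \right)} = -1 - \frac{6 + F}{F - 1} = -1 - \frac{6 + F}{-1 + F}$)
$B{\left(-10,9 \right)} \left(-93 + 80\right) = \frac{-5 - -20}{-1 - 10} \left(-93 + 80\right) = \frac{-5 + 20}{-11} \left(-13\right) = \left(- \frac{1}{11}\right) 15 \left(-13\right) = \left(- \frac{15}{11}\right) \left(-13\right) = \frac{195}{11}$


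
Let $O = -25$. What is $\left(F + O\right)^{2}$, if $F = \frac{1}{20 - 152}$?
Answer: $\frac{10896601}{17424} \approx 625.38$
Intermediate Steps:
$F = - \frac{1}{132}$ ($F = \frac{1}{-132} = - \frac{1}{132} \approx -0.0075758$)
$\left(F + O\right)^{2} = \left(- \frac{1}{132} - 25\right)^{2} = \left(- \frac{3301}{132}\right)^{2} = \frac{10896601}{17424}$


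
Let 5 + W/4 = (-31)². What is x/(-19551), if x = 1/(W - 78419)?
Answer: 1/1458406845 ≈ 6.8568e-10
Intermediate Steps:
W = 3824 (W = -20 + 4*(-31)² = -20 + 4*961 = -20 + 3844 = 3824)
x = -1/74595 (x = 1/(3824 - 78419) = 1/(-74595) = -1/74595 ≈ -1.3406e-5)
x/(-19551) = -1/74595/(-19551) = -1/74595*(-1/19551) = 1/1458406845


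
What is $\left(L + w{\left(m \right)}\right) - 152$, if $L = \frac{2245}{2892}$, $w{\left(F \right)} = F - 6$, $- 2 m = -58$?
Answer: $- \frac{370823}{2892} \approx -128.22$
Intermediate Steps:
$m = 29$ ($m = \left(- \frac{1}{2}\right) \left(-58\right) = 29$)
$w{\left(F \right)} = -6 + F$
$L = \frac{2245}{2892}$ ($L = 2245 \cdot \frac{1}{2892} = \frac{2245}{2892} \approx 0.77628$)
$\left(L + w{\left(m \right)}\right) - 152 = \left(\frac{2245}{2892} + \left(-6 + 29\right)\right) - 152 = \left(\frac{2245}{2892} + 23\right) - 152 = \frac{68761}{2892} - 152 = - \frac{370823}{2892}$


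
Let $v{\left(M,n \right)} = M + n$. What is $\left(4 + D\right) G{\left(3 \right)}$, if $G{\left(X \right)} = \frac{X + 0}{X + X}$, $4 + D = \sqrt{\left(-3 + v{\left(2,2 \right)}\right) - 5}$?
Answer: $i \approx 1.0 i$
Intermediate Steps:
$D = -4 + 2 i$ ($D = -4 + \sqrt{\left(-3 + \left(2 + 2\right)\right) - 5} = -4 + \sqrt{\left(-3 + 4\right) - 5} = -4 + \sqrt{1 - 5} = -4 + \sqrt{-4} = -4 + 2 i \approx -4.0 + 2.0 i$)
$G{\left(X \right)} = \frac{1}{2}$ ($G{\left(X \right)} = \frac{X}{2 X} = X \frac{1}{2 X} = \frac{1}{2}$)
$\left(4 + D\right) G{\left(3 \right)} = \left(4 - \left(4 - 2 i\right)\right) \frac{1}{2} = 2 i \frac{1}{2} = i$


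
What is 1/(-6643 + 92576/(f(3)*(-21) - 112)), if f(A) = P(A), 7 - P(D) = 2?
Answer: -217/1534107 ≈ -0.00014145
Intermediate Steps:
P(D) = 5 (P(D) = 7 - 1*2 = 7 - 2 = 5)
f(A) = 5
1/(-6643 + 92576/(f(3)*(-21) - 112)) = 1/(-6643 + 92576/(5*(-21) - 112)) = 1/(-6643 + 92576/(-105 - 112)) = 1/(-6643 + 92576/(-217)) = 1/(-6643 + 92576*(-1/217)) = 1/(-6643 - 92576/217) = 1/(-1534107/217) = -217/1534107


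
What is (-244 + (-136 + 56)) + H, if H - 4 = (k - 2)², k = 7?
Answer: -295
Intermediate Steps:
H = 29 (H = 4 + (7 - 2)² = 4 + 5² = 4 + 25 = 29)
(-244 + (-136 + 56)) + H = (-244 + (-136 + 56)) + 29 = (-244 - 80) + 29 = -324 + 29 = -295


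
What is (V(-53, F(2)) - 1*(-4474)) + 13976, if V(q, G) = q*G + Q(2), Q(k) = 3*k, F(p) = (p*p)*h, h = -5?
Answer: 19516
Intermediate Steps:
F(p) = -5*p**2 (F(p) = (p*p)*(-5) = p**2*(-5) = -5*p**2)
V(q, G) = 6 + G*q (V(q, G) = q*G + 3*2 = G*q + 6 = 6 + G*q)
(V(-53, F(2)) - 1*(-4474)) + 13976 = ((6 - 5*2**2*(-53)) - 1*(-4474)) + 13976 = ((6 - 5*4*(-53)) + 4474) + 13976 = ((6 - 20*(-53)) + 4474) + 13976 = ((6 + 1060) + 4474) + 13976 = (1066 + 4474) + 13976 = 5540 + 13976 = 19516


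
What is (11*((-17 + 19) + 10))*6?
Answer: 792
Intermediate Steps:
(11*((-17 + 19) + 10))*6 = (11*(2 + 10))*6 = (11*12)*6 = 132*6 = 792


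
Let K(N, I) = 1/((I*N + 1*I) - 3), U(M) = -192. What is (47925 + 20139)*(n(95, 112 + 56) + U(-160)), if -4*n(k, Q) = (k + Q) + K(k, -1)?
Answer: -578929696/33 ≈ -1.7543e+7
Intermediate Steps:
K(N, I) = 1/(-3 + I + I*N) (K(N, I) = 1/((I*N + I) - 3) = 1/((I + I*N) - 3) = 1/(-3 + I + I*N))
n(k, Q) = -Q/4 - k/4 - 1/(4*(-4 - k)) (n(k, Q) = -((k + Q) + 1/(-3 - 1 - k))/4 = -((Q + k) + 1/(-4 - k))/4 = -(Q + k + 1/(-4 - k))/4 = -Q/4 - k/4 - 1/(4*(-4 - k)))
(47925 + 20139)*(n(95, 112 + 56) + U(-160)) = (47925 + 20139)*((1 - (4 + 95)*((112 + 56) + 95))/(4*(4 + 95)) - 192) = 68064*((1/4)*(1 - 1*99*(168 + 95))/99 - 192) = 68064*((1/4)*(1/99)*(1 - 1*99*263) - 192) = 68064*((1/4)*(1/99)*(1 - 26037) - 192) = 68064*((1/4)*(1/99)*(-26036) - 192) = 68064*(-6509/99 - 192) = 68064*(-25517/99) = -578929696/33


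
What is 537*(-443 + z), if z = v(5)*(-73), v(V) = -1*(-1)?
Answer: -277092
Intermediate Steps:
v(V) = 1
z = -73 (z = 1*(-73) = -73)
537*(-443 + z) = 537*(-443 - 73) = 537*(-516) = -277092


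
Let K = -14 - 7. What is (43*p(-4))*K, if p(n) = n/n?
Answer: -903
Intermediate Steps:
K = -21
p(n) = 1
(43*p(-4))*K = (43*1)*(-21) = 43*(-21) = -903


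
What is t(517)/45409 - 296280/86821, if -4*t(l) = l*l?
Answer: -11003058907/2252831308 ≈ -4.8841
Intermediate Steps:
t(l) = -l**2/4 (t(l) = -l*l/4 = -l**2/4)
t(517)/45409 - 296280/86821 = -1/4*517**2/45409 - 296280/86821 = -1/4*267289*(1/45409) - 296280*1/86821 = -267289/4*1/45409 - 296280/86821 = -267289/181636 - 296280/86821 = -11003058907/2252831308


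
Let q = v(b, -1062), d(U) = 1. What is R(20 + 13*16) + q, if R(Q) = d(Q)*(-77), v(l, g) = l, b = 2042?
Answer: 1965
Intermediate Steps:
q = 2042
R(Q) = -77 (R(Q) = 1*(-77) = -77)
R(20 + 13*16) + q = -77 + 2042 = 1965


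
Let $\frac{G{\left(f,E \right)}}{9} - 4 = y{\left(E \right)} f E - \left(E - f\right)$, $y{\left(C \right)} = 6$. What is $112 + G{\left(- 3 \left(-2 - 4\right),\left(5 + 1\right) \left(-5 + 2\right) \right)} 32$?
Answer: $-548240$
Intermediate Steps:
$G{\left(f,E \right)} = 36 - 9 E + 9 f + 54 E f$ ($G{\left(f,E \right)} = 36 + 9 \left(6 f E - \left(E - f\right)\right) = 36 + 9 \left(6 E f - \left(E - f\right)\right) = 36 + 9 \left(f - E + 6 E f\right) = 36 + \left(- 9 E + 9 f + 54 E f\right) = 36 - 9 E + 9 f + 54 E f$)
$112 + G{\left(- 3 \left(-2 - 4\right),\left(5 + 1\right) \left(-5 + 2\right) \right)} 32 = 112 + \left(36 - 9 \left(5 + 1\right) \left(-5 + 2\right) + 9 \left(- 3 \left(-2 - 4\right)\right) + 54 \left(5 + 1\right) \left(-5 + 2\right) \left(- 3 \left(-2 - 4\right)\right)\right) 32 = 112 + \left(36 - 9 \cdot 6 \left(-3\right) + 9 \left(\left(-3\right) \left(-6\right)\right) + 54 \cdot 6 \left(-3\right) \left(\left(-3\right) \left(-6\right)\right)\right) 32 = 112 + \left(36 - -162 + 9 \cdot 18 + 54 \left(-18\right) 18\right) 32 = 112 + \left(36 + 162 + 162 - 17496\right) 32 = 112 - 548352 = -548240$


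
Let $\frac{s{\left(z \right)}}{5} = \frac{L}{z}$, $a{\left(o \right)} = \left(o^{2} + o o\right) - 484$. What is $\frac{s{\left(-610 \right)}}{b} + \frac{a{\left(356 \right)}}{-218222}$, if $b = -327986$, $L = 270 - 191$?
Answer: $- \frac{5061559232479}{4365999414412} \approx -1.1593$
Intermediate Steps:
$L = 79$
$a{\left(o \right)} = -484 + 2 o^{2}$ ($a{\left(o \right)} = \left(o^{2} + o^{2}\right) - 484 = 2 o^{2} - 484 = -484 + 2 o^{2}$)
$s{\left(z \right)} = \frac{395}{z}$ ($s{\left(z \right)} = 5 \frac{79}{z} = \frac{395}{z}$)
$\frac{s{\left(-610 \right)}}{b} + \frac{a{\left(356 \right)}}{-218222} = \frac{395 \frac{1}{-610}}{-327986} + \frac{-484 + 2 \cdot 356^{2}}{-218222} = 395 \left(- \frac{1}{610}\right) \left(- \frac{1}{327986}\right) + \left(-484 + 2 \cdot 126736\right) \left(- \frac{1}{218222}\right) = \left(- \frac{79}{122}\right) \left(- \frac{1}{327986}\right) + \left(-484 + 253472\right) \left(- \frac{1}{218222}\right) = \frac{79}{40014292} + 252988 \left(- \frac{1}{218222}\right) = \frac{79}{40014292} - \frac{126494}{109111} = - \frac{5061559232479}{4365999414412}$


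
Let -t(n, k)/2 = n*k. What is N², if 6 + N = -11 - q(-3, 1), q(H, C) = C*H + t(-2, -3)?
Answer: 4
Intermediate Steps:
t(n, k) = -2*k*n (t(n, k) = -2*n*k = -2*k*n)
q(H, C) = -12 + C*H (q(H, C) = C*H - 2*(-3)*(-2) = C*H - 12 = -12 + C*H)
N = -2 (N = -6 + (-11 - (-12 + 1*(-3))) = -6 + (-11 - (-12 - 3)) = -6 + (-11 - 1*(-15)) = -6 + (-11 + 15) = -6 + 4 = -2)
N² = (-2)² = 4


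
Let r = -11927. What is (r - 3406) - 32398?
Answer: -47731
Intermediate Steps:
(r - 3406) - 32398 = (-11927 - 3406) - 32398 = -15333 - 32398 = -47731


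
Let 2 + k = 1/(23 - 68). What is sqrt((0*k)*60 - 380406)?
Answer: I*sqrt(380406) ≈ 616.77*I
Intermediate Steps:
k = -91/45 (k = -2 + 1/(23 - 68) = -2 + 1/(-45) = -2 - 1/45 = -91/45 ≈ -2.0222)
sqrt((0*k)*60 - 380406) = sqrt((0*(-91/45))*60 - 380406) = sqrt(0*60 - 380406) = sqrt(0 - 380406) = sqrt(-380406) = I*sqrt(380406)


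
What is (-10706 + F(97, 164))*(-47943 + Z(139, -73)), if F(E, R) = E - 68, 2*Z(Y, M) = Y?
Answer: 1022290719/2 ≈ 5.1115e+8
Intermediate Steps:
Z(Y, M) = Y/2
F(E, R) = -68 + E
(-10706 + F(97, 164))*(-47943 + Z(139, -73)) = (-10706 + (-68 + 97))*(-47943 + (½)*139) = (-10706 + 29)*(-47943 + 139/2) = -10677*(-95747/2) = 1022290719/2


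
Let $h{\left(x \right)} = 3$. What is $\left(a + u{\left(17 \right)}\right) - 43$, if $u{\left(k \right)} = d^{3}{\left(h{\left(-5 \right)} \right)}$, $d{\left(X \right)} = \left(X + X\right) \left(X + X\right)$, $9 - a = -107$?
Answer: $46729$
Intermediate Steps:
$a = 116$ ($a = 9 - -107 = 9 + 107 = 116$)
$d{\left(X \right)} = 4 X^{2}$ ($d{\left(X \right)} = 2 X 2 X = 4 X^{2}$)
$u{\left(k \right)} = 46656$ ($u{\left(k \right)} = \left(4 \cdot 3^{2}\right)^{3} = \left(4 \cdot 9\right)^{3} = 36^{3} = 46656$)
$\left(a + u{\left(17 \right)}\right) - 43 = \left(116 + 46656\right) - 43 = 46772 - 43 = 46729$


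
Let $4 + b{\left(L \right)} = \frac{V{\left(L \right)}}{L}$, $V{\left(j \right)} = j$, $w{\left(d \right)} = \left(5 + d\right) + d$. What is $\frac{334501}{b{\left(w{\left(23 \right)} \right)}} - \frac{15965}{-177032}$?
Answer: $- \frac{59217333137}{531096} \approx -1.115 \cdot 10^{5}$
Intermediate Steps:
$w{\left(d \right)} = 5 + 2 d$
$b{\left(L \right)} = -3$ ($b{\left(L \right)} = -4 + \frac{L}{L} = -4 + 1 = -3$)
$\frac{334501}{b{\left(w{\left(23 \right)} \right)}} - \frac{15965}{-177032} = \frac{334501}{-3} - \frac{15965}{-177032} = 334501 \left(- \frac{1}{3}\right) - - \frac{15965}{177032} = - \frac{334501}{3} + \frac{15965}{177032} = - \frac{59217333137}{531096}$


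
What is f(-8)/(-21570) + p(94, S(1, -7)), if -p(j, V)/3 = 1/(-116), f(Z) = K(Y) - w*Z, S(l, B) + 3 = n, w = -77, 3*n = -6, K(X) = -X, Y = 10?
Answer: 68663/1251060 ≈ 0.054884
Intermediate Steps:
n = -2 (n = (⅓)*(-6) = -2)
S(l, B) = -5 (S(l, B) = -3 - 2 = -5)
f(Z) = -10 + 77*Z (f(Z) = -1*10 - (-77)*Z = -10 + 77*Z)
p(j, V) = 3/116 (p(j, V) = -3/(-116) = -3*(-1/116) = 3/116)
f(-8)/(-21570) + p(94, S(1, -7)) = (-10 + 77*(-8))/(-21570) + 3/116 = (-10 - 616)*(-1/21570) + 3/116 = -626*(-1/21570) + 3/116 = 313/10785 + 3/116 = 68663/1251060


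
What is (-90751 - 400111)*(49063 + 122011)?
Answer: -83973725788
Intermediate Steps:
(-90751 - 400111)*(49063 + 122011) = -490862*171074 = -83973725788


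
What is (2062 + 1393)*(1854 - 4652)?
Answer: -9667090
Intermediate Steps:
(2062 + 1393)*(1854 - 4652) = 3455*(-2798) = -9667090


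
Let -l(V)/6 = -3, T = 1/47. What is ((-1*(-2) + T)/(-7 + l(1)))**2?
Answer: 9025/267289 ≈ 0.033765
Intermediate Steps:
T = 1/47 ≈ 0.021277
l(V) = 18 (l(V) = -6*(-3) = 18)
((-1*(-2) + T)/(-7 + l(1)))**2 = ((-1*(-2) + 1/47)/(-7 + 18))**2 = ((2 + 1/47)/11)**2 = ((95/47)*(1/11))**2 = (95/517)**2 = 9025/267289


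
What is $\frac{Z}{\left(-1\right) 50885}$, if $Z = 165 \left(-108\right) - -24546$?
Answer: $- \frac{6726}{50885} \approx -0.13218$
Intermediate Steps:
$Z = 6726$ ($Z = -17820 + 24546 = 6726$)
$\frac{Z}{\left(-1\right) 50885} = \frac{6726}{\left(-1\right) 50885} = \frac{6726}{-50885} = 6726 \left(- \frac{1}{50885}\right) = - \frac{6726}{50885}$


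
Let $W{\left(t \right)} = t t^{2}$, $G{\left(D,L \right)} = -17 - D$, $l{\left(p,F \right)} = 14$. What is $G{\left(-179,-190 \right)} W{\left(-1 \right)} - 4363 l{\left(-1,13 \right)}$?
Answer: $-61244$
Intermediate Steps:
$W{\left(t \right)} = t^{3}$
$G{\left(-179,-190 \right)} W{\left(-1 \right)} - 4363 l{\left(-1,13 \right)} = \left(-17 - -179\right) \left(-1\right)^{3} - 61082 = \left(-17 + 179\right) \left(-1\right) - 61082 = 162 \left(-1\right) - 61082 = -162 - 61082 = -61244$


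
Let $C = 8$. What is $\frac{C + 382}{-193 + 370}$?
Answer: $\frac{130}{59} \approx 2.2034$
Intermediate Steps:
$\frac{C + 382}{-193 + 370} = \frac{8 + 382}{-193 + 370} = \frac{390}{177} = 390 \cdot \frac{1}{177} = \frac{130}{59}$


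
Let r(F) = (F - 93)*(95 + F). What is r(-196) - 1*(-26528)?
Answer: 55717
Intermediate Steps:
r(F) = (-93 + F)*(95 + F)
r(-196) - 1*(-26528) = (-8835 + (-196)² + 2*(-196)) - 1*(-26528) = (-8835 + 38416 - 392) + 26528 = 29189 + 26528 = 55717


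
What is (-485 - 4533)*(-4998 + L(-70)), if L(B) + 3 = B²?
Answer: 506818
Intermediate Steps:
L(B) = -3 + B²
(-485 - 4533)*(-4998 + L(-70)) = (-485 - 4533)*(-4998 + (-3 + (-70)²)) = -5018*(-4998 + (-3 + 4900)) = -5018*(-4998 + 4897) = -5018*(-101) = 506818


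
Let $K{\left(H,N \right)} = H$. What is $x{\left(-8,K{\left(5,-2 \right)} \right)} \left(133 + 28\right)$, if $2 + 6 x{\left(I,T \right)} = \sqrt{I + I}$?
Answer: $- \frac{161}{3} + \frac{322 i}{3} \approx -53.667 + 107.33 i$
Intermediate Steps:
$x{\left(I,T \right)} = - \frac{1}{3} + \frac{\sqrt{2} \sqrt{I}}{6}$ ($x{\left(I,T \right)} = - \frac{1}{3} + \frac{\sqrt{I + I}}{6} = - \frac{1}{3} + \frac{\sqrt{2 I}}{6} = - \frac{1}{3} + \frac{\sqrt{2} \sqrt{I}}{6}$)
$x{\left(-8,K{\left(5,-2 \right)} \right)} \left(133 + 28\right) = \left(- \frac{1}{3} + \frac{\sqrt{2} \sqrt{-8}}{6}\right) \left(133 + 28\right) = \left(- \frac{1}{3} + \frac{\sqrt{2} \cdot 2 i \sqrt{2}}{6}\right) 161 = \left(- \frac{1}{3} + \frac{2 i}{3}\right) 161 = - \frac{161}{3} + \frac{322 i}{3}$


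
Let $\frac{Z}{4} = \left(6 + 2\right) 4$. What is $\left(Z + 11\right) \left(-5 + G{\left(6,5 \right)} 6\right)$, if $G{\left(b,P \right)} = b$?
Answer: $4309$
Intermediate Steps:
$Z = 128$ ($Z = 4 \left(6 + 2\right) 4 = 4 \cdot 8 \cdot 4 = 4 \cdot 32 = 128$)
$\left(Z + 11\right) \left(-5 + G{\left(6,5 \right)} 6\right) = \left(128 + 11\right) \left(-5 + 6 \cdot 6\right) = 139 \left(-5 + 36\right) = 139 \cdot 31 = 4309$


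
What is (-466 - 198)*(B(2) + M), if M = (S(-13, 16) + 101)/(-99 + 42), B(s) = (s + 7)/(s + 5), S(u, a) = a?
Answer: 67728/133 ≈ 509.23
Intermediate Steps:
B(s) = (7 + s)/(5 + s)
M = -39/19 (M = (16 + 101)/(-99 + 42) = 117/(-57) = 117*(-1/57) = -39/19 ≈ -2.0526)
(-466 - 198)*(B(2) + M) = (-466 - 198)*((7 + 2)/(5 + 2) - 39/19) = -664*(9/7 - 39/19) = -664*(-102/133) = 67728/133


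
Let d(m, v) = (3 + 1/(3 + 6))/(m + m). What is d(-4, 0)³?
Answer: -343/5832 ≈ -0.058813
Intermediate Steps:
d(m, v) = 14/(9*m) (d(m, v) = (3 + 1/9)/((2*m)) = (3 + ⅑)*(1/(2*m)) = 28*(1/(2*m))/9 = 14/(9*m))
d(-4, 0)³ = ((14/9)/(-4))³ = ((14/9)*(-¼))³ = (-7/18)³ = -343/5832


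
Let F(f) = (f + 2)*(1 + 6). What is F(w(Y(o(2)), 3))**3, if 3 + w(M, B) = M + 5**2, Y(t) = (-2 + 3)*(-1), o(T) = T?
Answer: 4173281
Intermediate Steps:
Y(t) = -1 (Y(t) = 1*(-1) = -1)
w(M, B) = 22 + M (w(M, B) = -3 + (M + 5**2) = -3 + (M + 25) = -3 + (25 + M) = 22 + M)
F(f) = 14 + 7*f (F(f) = (2 + f)*7 = 14 + 7*f)
F(w(Y(o(2)), 3))**3 = (14 + 7*(22 - 1))**3 = (14 + 7*21)**3 = (14 + 147)**3 = 161**3 = 4173281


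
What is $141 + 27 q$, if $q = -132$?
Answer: $-3423$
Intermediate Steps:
$141 + 27 q = 141 + 27 \left(-132\right) = 141 - 3564 = -3423$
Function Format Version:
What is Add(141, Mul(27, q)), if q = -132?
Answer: -3423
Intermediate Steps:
Add(141, Mul(27, q)) = Add(141, Mul(27, -132)) = Add(141, -3564) = -3423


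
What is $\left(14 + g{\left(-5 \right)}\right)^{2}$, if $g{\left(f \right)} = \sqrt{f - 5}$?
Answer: $\left(14 + i \sqrt{10}\right)^{2} \approx 186.0 + 88.544 i$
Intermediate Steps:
$g{\left(f \right)} = \sqrt{-5 + f}$
$\left(14 + g{\left(-5 \right)}\right)^{2} = \left(14 + \sqrt{-5 - 5}\right)^{2} = \left(14 + \sqrt{-10}\right)^{2} = \left(14 + i \sqrt{10}\right)^{2}$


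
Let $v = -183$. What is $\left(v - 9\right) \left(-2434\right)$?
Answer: $467328$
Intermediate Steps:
$\left(v - 9\right) \left(-2434\right) = \left(-183 - 9\right) \left(-2434\right) = \left(-192\right) \left(-2434\right) = 467328$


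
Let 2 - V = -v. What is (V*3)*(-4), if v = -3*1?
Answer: 12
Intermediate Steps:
v = -3
V = -1 (V = 2 - (-1)*(-3) = 2 - 1*3 = 2 - 3 = -1)
(V*3)*(-4) = -1*3*(-4) = -3*(-4) = 12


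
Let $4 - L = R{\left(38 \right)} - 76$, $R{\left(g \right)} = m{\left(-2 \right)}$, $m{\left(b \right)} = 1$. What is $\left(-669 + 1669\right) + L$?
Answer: $1079$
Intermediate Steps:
$R{\left(g \right)} = 1$
$L = 79$ ($L = 4 - \left(1 - 76\right) = 4 - -75 = 4 + 75 = 79$)
$\left(-669 + 1669\right) + L = \left(-669 + 1669\right) + 79 = 1000 + 79 = 1079$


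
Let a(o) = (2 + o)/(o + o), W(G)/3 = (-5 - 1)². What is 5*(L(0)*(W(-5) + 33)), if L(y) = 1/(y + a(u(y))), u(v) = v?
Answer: 0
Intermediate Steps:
W(G) = 108 (W(G) = 3*(-5 - 1)² = 3*(-6)² = 3*36 = 108)
a(o) = (2 + o)/(2*o) (a(o) = (2 + o)/((2*o)) = (2 + o)*(1/(2*o)) = (2 + o)/(2*o))
L(y) = 1/(y + (2 + y)/(2*y))
5*(L(0)*(W(-5) + 33)) = 5*((2*0/(2 + 0 + 2*0²))*(108 + 33)) = 5*((2*0/(2 + 0 + 2*0))*141) = 5*((2*0/(2 + 0 + 0))*141) = 5*((2*0/2)*141) = 5*((2*0*(½))*141) = 5*(0*141) = 5*0 = 0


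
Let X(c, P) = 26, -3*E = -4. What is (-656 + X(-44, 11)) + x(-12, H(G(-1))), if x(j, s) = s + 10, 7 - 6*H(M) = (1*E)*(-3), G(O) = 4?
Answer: -3709/6 ≈ -618.17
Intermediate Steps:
E = 4/3 (E = -1/3*(-4) = 4/3 ≈ 1.3333)
H(M) = 11/6 (H(M) = 7/6 - 1*(4/3)*(-3)/6 = 7/6 - 2*(-3)/9 = 7/6 - 1/6*(-4) = 7/6 + 2/3 = 11/6)
x(j, s) = 10 + s
(-656 + X(-44, 11)) + x(-12, H(G(-1))) = (-656 + 26) + (10 + 11/6) = -630 + 71/6 = -3709/6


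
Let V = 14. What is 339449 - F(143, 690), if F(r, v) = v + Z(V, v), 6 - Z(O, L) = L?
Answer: 339443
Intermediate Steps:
Z(O, L) = 6 - L
F(r, v) = 6 (F(r, v) = v + (6 - v) = 6)
339449 - F(143, 690) = 339449 - 1*6 = 339449 - 6 = 339443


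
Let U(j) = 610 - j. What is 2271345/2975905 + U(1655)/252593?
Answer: 10374836852/13667141303 ≈ 0.75911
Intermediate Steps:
2271345/2975905 + U(1655)/252593 = 2271345/2975905 + (610 - 1*1655)/252593 = 2271345*(1/2975905) + (610 - 1655)*(1/252593) = 454269/595181 - 1045*1/252593 = 454269/595181 - 95/22963 = 10374836852/13667141303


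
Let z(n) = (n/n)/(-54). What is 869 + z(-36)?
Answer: 46925/54 ≈ 868.98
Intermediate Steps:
z(n) = -1/54 (z(n) = 1*(-1/54) = -1/54)
869 + z(-36) = 869 - 1/54 = 46925/54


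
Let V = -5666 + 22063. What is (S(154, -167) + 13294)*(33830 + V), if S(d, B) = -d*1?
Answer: 659982780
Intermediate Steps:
V = 16397
S(d, B) = -d
(S(154, -167) + 13294)*(33830 + V) = (-1*154 + 13294)*(33830 + 16397) = (-154 + 13294)*50227 = 13140*50227 = 659982780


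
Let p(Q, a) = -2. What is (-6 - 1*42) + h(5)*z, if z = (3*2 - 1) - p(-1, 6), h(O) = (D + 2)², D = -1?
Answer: -41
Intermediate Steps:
h(O) = 1 (h(O) = (-1 + 2)² = 1² = 1)
z = 7 (z = (3*2 - 1) - 1*(-2) = (6 - 1) + 2 = 5 + 2 = 7)
(-6 - 1*42) + h(5)*z = (-6 - 1*42) + 1*7 = (-6 - 42) + 7 = -48 + 7 = -41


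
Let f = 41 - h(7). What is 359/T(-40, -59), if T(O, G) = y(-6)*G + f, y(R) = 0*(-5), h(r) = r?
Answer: 359/34 ≈ 10.559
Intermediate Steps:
y(R) = 0
f = 34 (f = 41 - 1*7 = 41 - 7 = 34)
T(O, G) = 34 (T(O, G) = 0*G + 34 = 0 + 34 = 34)
359/T(-40, -59) = 359/34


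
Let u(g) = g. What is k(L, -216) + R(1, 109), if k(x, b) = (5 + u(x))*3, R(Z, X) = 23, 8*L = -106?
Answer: -7/4 ≈ -1.7500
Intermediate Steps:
L = -53/4 (L = (⅛)*(-106) = -53/4 ≈ -13.250)
k(x, b) = 15 + 3*x (k(x, b) = (5 + x)*3 = 15 + 3*x)
k(L, -216) + R(1, 109) = (15 + 3*(-53/4)) + 23 = (15 - 159/4) + 23 = -99/4 + 23 = -7/4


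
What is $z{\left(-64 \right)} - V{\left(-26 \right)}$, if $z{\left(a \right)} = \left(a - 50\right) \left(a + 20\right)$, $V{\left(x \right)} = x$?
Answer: $5042$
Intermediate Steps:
$z{\left(a \right)} = \left(-50 + a\right) \left(20 + a\right)$
$z{\left(-64 \right)} - V{\left(-26 \right)} = \left(-1000 + \left(-64\right)^{2} - -1920\right) - -26 = \left(-1000 + 4096 + 1920\right) + 26 = 5016 + 26 = 5042$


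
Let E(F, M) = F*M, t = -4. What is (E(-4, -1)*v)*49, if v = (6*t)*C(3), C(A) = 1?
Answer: -4704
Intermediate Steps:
v = -24 (v = (6*(-4))*1 = -24*1 = -24)
(E(-4, -1)*v)*49 = (-4*(-1)*(-24))*49 = (4*(-24))*49 = -96*49 = -4704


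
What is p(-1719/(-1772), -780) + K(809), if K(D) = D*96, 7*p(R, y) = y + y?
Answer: 542088/7 ≈ 77441.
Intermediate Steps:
p(R, y) = 2*y/7 (p(R, y) = (y + y)/7 = (2*y)/7 = 2*y/7)
K(D) = 96*D
p(-1719/(-1772), -780) + K(809) = (2/7)*(-780) + 96*809 = -1560/7 + 77664 = 542088/7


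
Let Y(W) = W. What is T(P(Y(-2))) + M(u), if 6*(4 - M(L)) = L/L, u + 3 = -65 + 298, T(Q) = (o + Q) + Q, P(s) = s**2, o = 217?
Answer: 1373/6 ≈ 228.83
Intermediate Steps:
T(Q) = 217 + 2*Q (T(Q) = (217 + Q) + Q = 217 + 2*Q)
u = 230 (u = -3 + (-65 + 298) = -3 + 233 = 230)
M(L) = 23/6 (M(L) = 4 - L/(6*L) = 4 - 1/6*1 = 4 - 1/6 = 23/6)
T(P(Y(-2))) + M(u) = (217 + 2*(-2)**2) + 23/6 = (217 + 2*4) + 23/6 = (217 + 8) + 23/6 = 225 + 23/6 = 1373/6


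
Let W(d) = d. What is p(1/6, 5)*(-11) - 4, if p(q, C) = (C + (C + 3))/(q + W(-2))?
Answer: 74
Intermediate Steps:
p(q, C) = (3 + 2*C)/(-2 + q) (p(q, C) = (C + (C + 3))/(q - 2) = (C + (3 + C))/(-2 + q) = (3 + 2*C)/(-2 + q))
p(1/6, 5)*(-11) - 4 = ((3 + 2*5)/(-2 + 1/6))*(-11) - 4 = ((3 + 10)/(-2 + 1*(⅙)))*(-11) - 4 = (13/(-2 + ⅙))*(-11) - 4 = (13/(-11/6))*(-11) - 4 = -6/11*13*(-11) - 4 = -78/11*(-11) - 4 = 78 - 4 = 74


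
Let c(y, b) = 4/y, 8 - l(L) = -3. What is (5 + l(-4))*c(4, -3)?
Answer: 16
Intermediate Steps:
l(L) = 11 (l(L) = 8 - 1*(-3) = 8 + 3 = 11)
(5 + l(-4))*c(4, -3) = (5 + 11)*(4/4) = 16*(4*(¼)) = 16*1 = 16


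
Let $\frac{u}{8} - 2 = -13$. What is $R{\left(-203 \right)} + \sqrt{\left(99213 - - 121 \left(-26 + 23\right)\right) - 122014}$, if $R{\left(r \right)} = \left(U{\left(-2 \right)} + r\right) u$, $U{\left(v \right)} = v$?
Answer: $18040 + 2 i \sqrt{5791} \approx 18040.0 + 152.2 i$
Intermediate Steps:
$u = -88$ ($u = 16 + 8 \left(-13\right) = 16 - 104 = -88$)
$R{\left(r \right)} = 176 - 88 r$ ($R{\left(r \right)} = \left(-2 + r\right) \left(-88\right) = 176 - 88 r$)
$R{\left(-203 \right)} + \sqrt{\left(99213 - - 121 \left(-26 + 23\right)\right) - 122014} = \left(176 - -17864\right) + \sqrt{\left(99213 - - 121 \left(-26 + 23\right)\right) - 122014} = \left(176 + 17864\right) + \sqrt{\left(99213 - \left(-121\right) \left(-3\right)\right) - 122014} = 18040 + \sqrt{\left(99213 - 363\right) - 122014} = 18040 + \sqrt{98850 - 122014} = 18040 + \sqrt{-23164} = 18040 + 2 i \sqrt{5791}$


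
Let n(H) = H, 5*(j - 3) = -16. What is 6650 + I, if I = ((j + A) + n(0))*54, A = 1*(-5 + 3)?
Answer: 32656/5 ≈ 6531.2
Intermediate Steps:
j = -⅕ (j = 3 + (⅕)*(-16) = 3 - 16/5 = -⅕ ≈ -0.20000)
A = -2 (A = 1*(-2) = -2)
I = -594/5 (I = ((-⅕ - 2) + 0)*54 = (-11/5 + 0)*54 = -11/5*54 = -594/5 ≈ -118.80)
6650 + I = 6650 - 594/5 = 32656/5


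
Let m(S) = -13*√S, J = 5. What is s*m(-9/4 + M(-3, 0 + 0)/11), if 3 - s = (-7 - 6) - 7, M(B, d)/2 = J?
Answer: -299*I*√649/22 ≈ -346.23*I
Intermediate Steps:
M(B, d) = 10 (M(B, d) = 2*5 = 10)
s = 23 (s = 3 - ((-7 - 6) - 7) = 3 - (-13 - 7) = 3 - 1*(-20) = 3 + 20 = 23)
s*m(-9/4 + M(-3, 0 + 0)/11) = 23*(-13*√(-9/4 + 10/11)) = 23*(-13*I*√649/22) = -299*I*√649/22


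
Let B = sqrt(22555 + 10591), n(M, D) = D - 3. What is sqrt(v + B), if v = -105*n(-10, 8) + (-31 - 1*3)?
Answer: sqrt(-559 + sqrt(33146)) ≈ 19.415*I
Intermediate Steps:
n(M, D) = -3 + D
v = -559 (v = -105*(-3 + 8) + (-31 - 1*3) = -105*5 + (-31 - 3) = -525 - 34 = -559)
B = sqrt(33146) ≈ 182.06
sqrt(v + B) = sqrt(-559 + sqrt(33146))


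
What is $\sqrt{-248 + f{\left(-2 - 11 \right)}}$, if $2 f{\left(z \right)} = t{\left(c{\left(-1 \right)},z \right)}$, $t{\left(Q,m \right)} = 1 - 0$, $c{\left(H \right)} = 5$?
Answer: $\frac{3 i \sqrt{110}}{2} \approx 15.732 i$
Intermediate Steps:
$t{\left(Q,m \right)} = 1$ ($t{\left(Q,m \right)} = 1 + 0 = 1$)
$f{\left(z \right)} = \frac{1}{2}$ ($f{\left(z \right)} = \frac{1}{2} \cdot 1 = \frac{1}{2}$)
$\sqrt{-248 + f{\left(-2 - 11 \right)}} = \sqrt{-248 + \frac{1}{2}} = \sqrt{- \frac{495}{2}} = \frac{3 i \sqrt{110}}{2}$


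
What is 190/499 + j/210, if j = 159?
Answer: 39747/34930 ≈ 1.1379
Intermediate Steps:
190/499 + j/210 = 190/499 + 159/210 = 190*(1/499) + 159*(1/210) = 190/499 + 53/70 = 39747/34930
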